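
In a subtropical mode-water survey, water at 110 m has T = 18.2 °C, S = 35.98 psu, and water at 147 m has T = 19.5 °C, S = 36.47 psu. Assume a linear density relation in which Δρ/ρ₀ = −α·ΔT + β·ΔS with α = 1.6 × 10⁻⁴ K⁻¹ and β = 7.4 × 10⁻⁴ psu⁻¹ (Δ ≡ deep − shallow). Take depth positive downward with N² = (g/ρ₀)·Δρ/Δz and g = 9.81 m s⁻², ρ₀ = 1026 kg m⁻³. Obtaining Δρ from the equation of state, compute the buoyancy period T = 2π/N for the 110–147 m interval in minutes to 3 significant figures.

ΔT = +1.3 K, ΔS = +0.49 psu (deep − shallow).
Δρ/ρ₀ = −αΔT + βΔS = -2.08 × 10⁻⁴ + 3.626 × 10⁻⁴ = 1.546 × 10⁻⁴, so Δρ ≈ 0.1586 kg m⁻³.
N² = (g/ρ₀)·Δρ/Δz = g·(Δρ/ρ₀)/Δz = 9.81 × 1.546 × 10⁻⁴ / 37 = 4.0990 × 10⁻⁵ s⁻².
N = √(4.0990 × 10⁻⁵) = 6.4023 × 10⁻³ rad s⁻¹ → T = 2π/N = 981.40 s = 16.357 min ≈ 16.4 min.

16.4 min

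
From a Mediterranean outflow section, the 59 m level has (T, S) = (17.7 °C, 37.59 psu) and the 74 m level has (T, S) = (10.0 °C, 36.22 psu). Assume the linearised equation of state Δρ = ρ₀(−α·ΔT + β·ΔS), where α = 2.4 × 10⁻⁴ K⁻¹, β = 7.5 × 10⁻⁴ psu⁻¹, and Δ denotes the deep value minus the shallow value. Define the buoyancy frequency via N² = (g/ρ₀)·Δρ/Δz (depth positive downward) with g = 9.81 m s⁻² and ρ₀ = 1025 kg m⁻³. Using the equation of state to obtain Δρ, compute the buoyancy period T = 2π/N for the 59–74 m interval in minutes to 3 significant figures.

ΔT = -7.7 K, ΔS = -1.37 psu (deep − shallow).
Δρ/ρ₀ = −αΔT + βΔS = 1.848 × 10⁻³ − 1.0275 × 10⁻³ = 8.205 × 10⁻⁴, so Δρ ≈ 0.8410 kg m⁻³.
N² = (g/ρ₀)·Δρ/Δz = g·(Δρ/ρ₀)/Δz = 9.81 × 8.205 × 10⁻⁴ / 15 = 5.3661 × 10⁻⁴ s⁻².
N = √(5.3661 × 10⁻⁴) = 0.023165 rad s⁻¹ → T = 2π/N = 271.24 s = 4.5207 min ≈ 4.52 min.

4.52 min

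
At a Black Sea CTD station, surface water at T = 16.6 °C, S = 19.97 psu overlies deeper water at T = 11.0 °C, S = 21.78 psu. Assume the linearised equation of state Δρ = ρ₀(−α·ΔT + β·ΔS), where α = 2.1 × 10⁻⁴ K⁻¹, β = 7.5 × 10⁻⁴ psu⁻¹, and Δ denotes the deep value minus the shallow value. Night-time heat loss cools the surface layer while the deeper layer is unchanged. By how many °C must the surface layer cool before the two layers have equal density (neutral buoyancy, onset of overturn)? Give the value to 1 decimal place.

Neutral buoyancy requires Δρ = 0, i.e. −α(T_deep − T_surf′) + β(S_deep − S_surf) = 0.
T_surf′ = T_deep − (β/α)·ΔS = 11.0 − (7.5 × 10⁻⁴/2.1 × 10⁻⁴)·(+1.81) = 4.536 °C.
Cooling required: 16.6 − (4.536) = 12.064 °C.

12.1 °C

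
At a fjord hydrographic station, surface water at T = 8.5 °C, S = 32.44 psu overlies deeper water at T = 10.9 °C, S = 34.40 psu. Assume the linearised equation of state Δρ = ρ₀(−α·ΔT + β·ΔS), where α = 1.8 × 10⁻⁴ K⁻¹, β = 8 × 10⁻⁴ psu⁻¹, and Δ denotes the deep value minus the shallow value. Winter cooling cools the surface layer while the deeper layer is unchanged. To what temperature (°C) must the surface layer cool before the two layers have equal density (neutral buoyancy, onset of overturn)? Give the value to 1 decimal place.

2.2 °C

Neutral buoyancy requires Δρ = 0, i.e. −α(T_deep − T_surf′) + β(S_deep − S_surf) = 0.
T_surf′ = T_deep − (β/α)·ΔS = 10.9 − (8 × 10⁻⁴/1.8 × 10⁻⁴)·(+1.96) = 2.189 °C.
Cooling required: 8.5 − (2.189) = 6.311 °C.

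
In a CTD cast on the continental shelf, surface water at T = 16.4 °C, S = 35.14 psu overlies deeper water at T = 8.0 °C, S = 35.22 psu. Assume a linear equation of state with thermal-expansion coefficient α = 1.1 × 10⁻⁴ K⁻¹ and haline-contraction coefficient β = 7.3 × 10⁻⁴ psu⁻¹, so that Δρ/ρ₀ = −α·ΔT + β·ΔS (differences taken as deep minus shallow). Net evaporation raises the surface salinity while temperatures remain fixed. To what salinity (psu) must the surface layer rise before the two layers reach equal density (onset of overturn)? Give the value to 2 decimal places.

Neutral buoyancy requires −α(T_deep − T_surf) + β(S_deep − S_surf′) = 0.
S_surf′ = S_deep − (α/β)·ΔT = 35.22 − (1.1 × 10⁻⁴/7.3 × 10⁻⁴)·(-8.4) = 36.4858 psu.
Increase required: 36.4858 − 35.14 = 1.3458 psu.

36.49 psu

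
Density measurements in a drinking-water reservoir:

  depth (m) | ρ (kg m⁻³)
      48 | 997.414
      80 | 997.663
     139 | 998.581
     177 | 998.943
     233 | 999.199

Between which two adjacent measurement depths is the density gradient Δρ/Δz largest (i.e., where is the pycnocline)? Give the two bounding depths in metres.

Compute the density gradient over each adjacent pair:
  48–80 m: Δρ/Δz = 0.249/32 = 7.8 × 10⁻³ kg m⁻⁴
  80–139 m: Δρ/Δz = 0.918/59 = 0.016 kg m⁻⁴
  139–177 m: Δρ/Δz = 0.362/38 = 9.5 × 10⁻³ kg m⁻⁴
  177–233 m: Δρ/Δz = 0.256/56 = 4.6 × 10⁻³ kg m⁻⁴
The largest gradient is in the 80–139 m interval — the pycnocline.

80–139 m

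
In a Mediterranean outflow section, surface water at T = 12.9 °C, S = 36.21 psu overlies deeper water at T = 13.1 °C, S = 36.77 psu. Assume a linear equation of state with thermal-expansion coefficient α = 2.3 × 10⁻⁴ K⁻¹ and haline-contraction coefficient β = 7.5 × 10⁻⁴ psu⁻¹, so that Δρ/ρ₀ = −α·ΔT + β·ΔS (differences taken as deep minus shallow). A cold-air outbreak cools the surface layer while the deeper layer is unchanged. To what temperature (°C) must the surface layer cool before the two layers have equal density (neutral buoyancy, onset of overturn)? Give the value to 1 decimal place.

Neutral buoyancy requires Δρ = 0, i.e. −α(T_deep − T_surf′) + β(S_deep − S_surf) = 0.
T_surf′ = T_deep − (β/α)·ΔS = 13.1 − (7.5 × 10⁻⁴/2.3 × 10⁻⁴)·(+0.56) = 11.274 °C.
Cooling required: 12.9 − (11.274) = 1.626 °C.

11.3 °C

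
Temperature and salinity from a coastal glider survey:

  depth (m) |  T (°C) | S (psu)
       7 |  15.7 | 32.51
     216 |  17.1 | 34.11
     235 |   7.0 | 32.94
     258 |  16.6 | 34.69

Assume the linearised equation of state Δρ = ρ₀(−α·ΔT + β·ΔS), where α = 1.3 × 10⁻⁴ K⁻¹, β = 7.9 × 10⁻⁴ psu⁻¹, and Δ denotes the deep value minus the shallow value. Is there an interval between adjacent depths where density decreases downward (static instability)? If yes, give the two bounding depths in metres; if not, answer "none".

Evaluate Δρ/ρ₀ = −αΔT + βΔS across each adjacent pair:
  7–216 m: −αΔT+βΔS = −(1.3 × 10⁻⁴)(+1.4)+(7.9 × 10⁻⁴)(+1.60) = 1.1 × 10⁻³ → stable
  216–235 m: −αΔT+βΔS = −(1.3 × 10⁻⁴)(-10.1)+(7.9 × 10⁻⁴)(-1.17) = 3.9 × 10⁻⁴ → stable
  235–258 m: −αΔT+βΔS = −(1.3 × 10⁻⁴)(+9.6)+(7.9 × 10⁻⁴)(+1.75) = 1.3 × 10⁻⁴ → stable
Every interval has Δρ > 0: the column is stably stratified throughout.

none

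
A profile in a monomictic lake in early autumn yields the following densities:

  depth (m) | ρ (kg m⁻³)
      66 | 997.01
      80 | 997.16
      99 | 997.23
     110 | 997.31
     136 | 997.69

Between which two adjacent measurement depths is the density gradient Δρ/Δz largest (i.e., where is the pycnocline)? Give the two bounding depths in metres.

Compute the density gradient over each adjacent pair:
  66–80 m: Δρ/Δz = 0.15/14 = 0.011 kg m⁻⁴
  80–99 m: Δρ/Δz = 0.07/19 = 3.7 × 10⁻³ kg m⁻⁴
  99–110 m: Δρ/Δz = 0.08/11 = 7.3 × 10⁻³ kg m⁻⁴
  110–136 m: Δρ/Δz = 0.38/26 = 0.015 kg m⁻⁴
The largest gradient is in the 110–136 m interval — the pycnocline.

110–136 m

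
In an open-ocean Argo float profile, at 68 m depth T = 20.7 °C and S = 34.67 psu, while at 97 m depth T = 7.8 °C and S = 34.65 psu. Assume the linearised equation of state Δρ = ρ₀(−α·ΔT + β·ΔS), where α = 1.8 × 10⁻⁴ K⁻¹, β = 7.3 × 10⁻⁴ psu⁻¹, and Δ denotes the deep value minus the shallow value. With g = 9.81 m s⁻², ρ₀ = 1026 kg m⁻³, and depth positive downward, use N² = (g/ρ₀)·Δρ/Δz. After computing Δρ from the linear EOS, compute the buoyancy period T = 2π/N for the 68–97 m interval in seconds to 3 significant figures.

225 s

ΔT = -12.9 K, ΔS = -0.02 psu (deep − shallow).
Δρ/ρ₀ = −αΔT + βΔS = 2.322 × 10⁻³ − 1.46 × 10⁻⁵ = 2.3074 × 10⁻³, so Δρ ≈ 2.367 kg m⁻³.
N² = (g/ρ₀)·Δρ/Δz = g·(Δρ/ρ₀)/Δz = 9.81 × 2.3074 × 10⁻³ / 29 = 7.8054 × 10⁻⁴ s⁻².
N = √(7.8054 × 10⁻⁴) = 0.027938 rad s⁻¹ → T = 2π/N = 224.90 s ≈ 225 s.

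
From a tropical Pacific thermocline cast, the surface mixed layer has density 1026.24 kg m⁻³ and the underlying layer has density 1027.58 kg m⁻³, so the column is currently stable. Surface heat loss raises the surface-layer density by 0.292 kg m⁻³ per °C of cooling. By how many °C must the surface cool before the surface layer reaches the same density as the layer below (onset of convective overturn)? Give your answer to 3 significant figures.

4.59 °C

Density deficit of the surface layer: 1027.58 − 1026.24 = 1.34 kg m⁻³.
Required change = 1.34 / 0.292 = 4.59 °C.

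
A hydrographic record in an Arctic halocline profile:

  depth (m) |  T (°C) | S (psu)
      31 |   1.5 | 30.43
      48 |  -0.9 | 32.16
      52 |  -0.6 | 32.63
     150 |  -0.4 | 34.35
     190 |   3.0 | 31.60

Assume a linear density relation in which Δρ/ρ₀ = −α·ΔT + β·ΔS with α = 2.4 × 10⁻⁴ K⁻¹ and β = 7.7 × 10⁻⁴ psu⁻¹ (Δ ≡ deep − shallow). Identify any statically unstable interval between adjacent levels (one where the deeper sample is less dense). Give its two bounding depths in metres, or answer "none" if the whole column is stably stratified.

Evaluate Δρ/ρ₀ = −αΔT + βΔS across each adjacent pair:
  31–48 m: −αΔT+βΔS = −(2.4 × 10⁻⁴)(-2.4)+(7.7 × 10⁻⁴)(+1.73) = 1.9 × 10⁻³ → stable
  48–52 m: −αΔT+βΔS = −(2.4 × 10⁻⁴)(+0.3)+(7.7 × 10⁻⁴)(+0.47) = 2.9 × 10⁻⁴ → stable
  52–150 m: −αΔT+βΔS = −(2.4 × 10⁻⁴)(+0.2)+(7.7 × 10⁻⁴)(+1.72) = 1.3 × 10⁻³ → stable
  150–190 m: −αΔT+βΔS = −(2.4 × 10⁻⁴)(+3.4)+(7.7 × 10⁻⁴)(-2.75) = -2.9 × 10⁻³ → UNSTABLE
The 150–190 m interval has Δρ < 0: lighter water underlies denser water.

150–190 m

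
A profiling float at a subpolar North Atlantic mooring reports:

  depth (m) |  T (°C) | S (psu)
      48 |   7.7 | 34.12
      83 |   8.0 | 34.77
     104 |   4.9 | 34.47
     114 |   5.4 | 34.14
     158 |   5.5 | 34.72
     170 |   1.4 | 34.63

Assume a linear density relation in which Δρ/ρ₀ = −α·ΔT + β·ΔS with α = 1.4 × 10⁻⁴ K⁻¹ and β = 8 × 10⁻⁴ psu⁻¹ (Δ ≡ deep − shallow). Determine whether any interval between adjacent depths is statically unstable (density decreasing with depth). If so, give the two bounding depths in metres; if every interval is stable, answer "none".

Evaluate Δρ/ρ₀ = −αΔT + βΔS across each adjacent pair:
  48–83 m: −αΔT+βΔS = −(1.4 × 10⁻⁴)(+0.3)+(8 × 10⁻⁴)(+0.65) = 4.8 × 10⁻⁴ → stable
  83–104 m: −αΔT+βΔS = −(1.4 × 10⁻⁴)(-3.1)+(8 × 10⁻⁴)(-0.30) = 1.9 × 10⁻⁴ → stable
  104–114 m: −αΔT+βΔS = −(1.4 × 10⁻⁴)(+0.5)+(8 × 10⁻⁴)(-0.33) = -3.3 × 10⁻⁴ → UNSTABLE
  114–158 m: −αΔT+βΔS = −(1.4 × 10⁻⁴)(+0.1)+(8 × 10⁻⁴)(+0.58) = 4.5 × 10⁻⁴ → stable
  158–170 m: −αΔT+βΔS = −(1.4 × 10⁻⁴)(-4.1)+(8 × 10⁻⁴)(-0.09) = 5.0 × 10⁻⁴ → stable
The 104–114 m interval has Δρ < 0: lighter water underlies denser water.

104–114 m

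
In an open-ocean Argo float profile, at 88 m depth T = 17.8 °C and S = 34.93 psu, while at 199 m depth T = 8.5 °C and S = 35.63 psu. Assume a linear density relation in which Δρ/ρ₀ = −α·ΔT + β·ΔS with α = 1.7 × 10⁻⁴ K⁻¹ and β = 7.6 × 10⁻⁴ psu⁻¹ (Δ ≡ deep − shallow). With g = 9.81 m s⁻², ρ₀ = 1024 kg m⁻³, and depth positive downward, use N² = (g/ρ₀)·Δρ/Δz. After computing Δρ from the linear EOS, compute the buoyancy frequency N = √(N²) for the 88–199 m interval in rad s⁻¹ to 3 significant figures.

ΔT = -9.3 K, ΔS = +0.70 psu (deep − shallow).
Δρ/ρ₀ = −αΔT + βΔS = 1.581 × 10⁻³ + 5.32 × 10⁻⁴ = 2.113 × 10⁻³, so Δρ ≈ 2.164 kg m⁻³.
N² = (g/ρ₀)·Δρ/Δz = g·(Δρ/ρ₀)/Δz = 9.81 × 2.113 × 10⁻³ / 111 = 1.8674 × 10⁻⁴ s⁻².
N = √(1.8674 × 10⁻⁴) = 0.013665 rad s⁻¹ ≈ 0.0137 rad s⁻¹.

0.0137 rad s⁻¹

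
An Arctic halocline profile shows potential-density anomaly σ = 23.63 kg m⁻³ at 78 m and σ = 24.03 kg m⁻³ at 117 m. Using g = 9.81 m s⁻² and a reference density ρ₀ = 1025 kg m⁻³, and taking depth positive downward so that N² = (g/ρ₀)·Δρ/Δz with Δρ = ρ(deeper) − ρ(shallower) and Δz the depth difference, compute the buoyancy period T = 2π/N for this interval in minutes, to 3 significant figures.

10.6 min

Δρ = 1024.03 − 1023.63 = 0.40 kg m⁻³ over Δz = 117 − 78 = 39 m.
N² = (9.81/1025) × (0.40/39) = 9.8161 × 10⁻⁵ s⁻².
N = √(9.8161 × 10⁻⁵) = 9.9076 × 10⁻³ rad s⁻¹, so T = 2π/N = 634.18 s = 10.570 min ≈ 10.6 min.
N² > 0, so the interval is statically stable.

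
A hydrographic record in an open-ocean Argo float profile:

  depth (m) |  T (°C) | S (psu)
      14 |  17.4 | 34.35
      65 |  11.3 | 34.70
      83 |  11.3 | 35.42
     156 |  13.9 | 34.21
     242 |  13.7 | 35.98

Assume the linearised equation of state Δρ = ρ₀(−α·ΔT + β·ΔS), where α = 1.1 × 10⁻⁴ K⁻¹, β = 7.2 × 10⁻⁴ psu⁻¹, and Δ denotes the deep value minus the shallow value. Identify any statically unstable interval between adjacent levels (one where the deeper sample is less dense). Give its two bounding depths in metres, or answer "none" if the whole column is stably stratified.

83–156 m

Evaluate Δρ/ρ₀ = −αΔT + βΔS across each adjacent pair:
  14–65 m: −αΔT+βΔS = −(1.1 × 10⁻⁴)(-6.1)+(7.2 × 10⁻⁴)(+0.35) = 9.2 × 10⁻⁴ → stable
  65–83 m: −αΔT+βΔS = −(1.1 × 10⁻⁴)(+0.0)+(7.2 × 10⁻⁴)(+0.72) = 5.2 × 10⁻⁴ → stable
  83–156 m: −αΔT+βΔS = −(1.1 × 10⁻⁴)(+2.6)+(7.2 × 10⁻⁴)(-1.21) = -1.2 × 10⁻³ → UNSTABLE
  156–242 m: −αΔT+βΔS = −(1.1 × 10⁻⁴)(-0.2)+(7.2 × 10⁻⁴)(+1.77) = 1.3 × 10⁻³ → stable
The 83–156 m interval has Δρ < 0: lighter water underlies denser water.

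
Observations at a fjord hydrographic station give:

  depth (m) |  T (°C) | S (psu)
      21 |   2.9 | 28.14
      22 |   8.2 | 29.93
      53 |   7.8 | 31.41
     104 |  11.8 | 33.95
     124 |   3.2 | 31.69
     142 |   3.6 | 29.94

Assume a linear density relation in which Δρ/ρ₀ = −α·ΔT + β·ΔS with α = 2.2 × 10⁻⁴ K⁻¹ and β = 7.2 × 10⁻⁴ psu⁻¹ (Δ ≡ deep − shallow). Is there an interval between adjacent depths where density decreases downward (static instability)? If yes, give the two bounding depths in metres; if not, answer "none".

124–142 m

Evaluate Δρ/ρ₀ = −αΔT + βΔS across each adjacent pair:
  21–22 m: −αΔT+βΔS = −(2.2 × 10⁻⁴)(+5.3)+(7.2 × 10⁻⁴)(+1.79) = 1.2 × 10⁻⁴ → stable
  22–53 m: −αΔT+βΔS = −(2.2 × 10⁻⁴)(-0.4)+(7.2 × 10⁻⁴)(+1.48) = 1.2 × 10⁻³ → stable
  53–104 m: −αΔT+βΔS = −(2.2 × 10⁻⁴)(+4.0)+(7.2 × 10⁻⁴)(+2.54) = 9.5 × 10⁻⁴ → stable
  104–124 m: −αΔT+βΔS = −(2.2 × 10⁻⁴)(-8.6)+(7.2 × 10⁻⁴)(-2.26) = 2.6 × 10⁻⁴ → stable
  124–142 m: −αΔT+βΔS = −(2.2 × 10⁻⁴)(+0.4)+(7.2 × 10⁻⁴)(-1.75) = -1.3 × 10⁻³ → UNSTABLE
The 124–142 m interval has Δρ < 0: lighter water underlies denser water.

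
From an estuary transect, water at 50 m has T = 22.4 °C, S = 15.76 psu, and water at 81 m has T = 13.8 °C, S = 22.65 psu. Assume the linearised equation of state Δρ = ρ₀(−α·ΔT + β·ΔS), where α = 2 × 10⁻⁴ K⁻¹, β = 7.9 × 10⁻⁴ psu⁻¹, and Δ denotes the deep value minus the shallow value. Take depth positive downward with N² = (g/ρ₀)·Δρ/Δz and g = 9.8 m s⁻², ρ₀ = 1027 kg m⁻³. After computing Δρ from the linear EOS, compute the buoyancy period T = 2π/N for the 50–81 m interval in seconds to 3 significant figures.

ΔT = -8.6 K, ΔS = +6.89 psu (deep − shallow).
Δρ/ρ₀ = −αΔT + βΔS = 1.72 × 10⁻³ + 5.4431 × 10⁻³ = 7.1631 × 10⁻³, so Δρ ≈ 7.357 kg m⁻³.
N² = (g/ρ₀)·Δρ/Δz = g·(Δρ/ρ₀)/Δz = 9.8 × 7.1631 × 10⁻³ / 31 = 2.2645 × 10⁻³ s⁻².
N = √(2.2645 × 10⁻³) = 0.047587 rad s⁻¹ → T = 2π/N = 132.04 s ≈ 132 s.

132 s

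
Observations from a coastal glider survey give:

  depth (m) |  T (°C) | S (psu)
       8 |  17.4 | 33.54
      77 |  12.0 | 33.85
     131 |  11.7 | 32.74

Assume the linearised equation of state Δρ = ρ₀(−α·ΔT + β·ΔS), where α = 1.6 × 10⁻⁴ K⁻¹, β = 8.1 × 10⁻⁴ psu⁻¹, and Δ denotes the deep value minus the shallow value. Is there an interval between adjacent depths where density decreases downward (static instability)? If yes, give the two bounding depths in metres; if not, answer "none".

Evaluate Δρ/ρ₀ = −αΔT + βΔS across each adjacent pair:
  8–77 m: −αΔT+βΔS = −(1.6 × 10⁻⁴)(-5.4)+(8.1 × 10⁻⁴)(+0.31) = 1.1 × 10⁻³ → stable
  77–131 m: −αΔT+βΔS = −(1.6 × 10⁻⁴)(-0.3)+(8.1 × 10⁻⁴)(-1.11) = -8.5 × 10⁻⁴ → UNSTABLE
The 77–131 m interval has Δρ < 0: lighter water underlies denser water.

77–131 m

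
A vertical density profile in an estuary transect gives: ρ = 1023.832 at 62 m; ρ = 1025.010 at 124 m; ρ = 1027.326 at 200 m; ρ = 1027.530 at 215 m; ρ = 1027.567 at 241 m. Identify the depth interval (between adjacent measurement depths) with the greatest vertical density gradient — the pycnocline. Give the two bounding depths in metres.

124–200 m

Compute the density gradient over each adjacent pair:
  62–124 m: Δρ/Δz = 1.178/62 = 0.019 kg m⁻⁴
  124–200 m: Δρ/Δz = 2.316/76 = 0.030 kg m⁻⁴
  200–215 m: Δρ/Δz = 0.204/15 = 0.014 kg m⁻⁴
  215–241 m: Δρ/Δz = 0.037/26 = 1.4 × 10⁻³ kg m⁻⁴
The largest gradient is in the 124–200 m interval — the pycnocline.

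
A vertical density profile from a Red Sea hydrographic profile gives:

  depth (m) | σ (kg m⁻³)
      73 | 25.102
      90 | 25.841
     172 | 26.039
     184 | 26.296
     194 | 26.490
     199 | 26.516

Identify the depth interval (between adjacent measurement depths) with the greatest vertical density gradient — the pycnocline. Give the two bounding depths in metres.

73–90 m

Compute the density gradient over each adjacent pair:
  73–90 m: Δρ/Δz = 0.739/17 = 0.043 kg m⁻⁴
  90–172 m: Δρ/Δz = 0.198/82 = 2.4 × 10⁻³ kg m⁻⁴
  172–184 m: Δρ/Δz = 0.257/12 = 0.021 kg m⁻⁴
  184–194 m: Δρ/Δz = 0.194/10 = 0.019 kg m⁻⁴
  194–199 m: Δρ/Δz = 0.026/5 = 5.2 × 10⁻³ kg m⁻⁴
The largest gradient is in the 73–90 m interval — the pycnocline.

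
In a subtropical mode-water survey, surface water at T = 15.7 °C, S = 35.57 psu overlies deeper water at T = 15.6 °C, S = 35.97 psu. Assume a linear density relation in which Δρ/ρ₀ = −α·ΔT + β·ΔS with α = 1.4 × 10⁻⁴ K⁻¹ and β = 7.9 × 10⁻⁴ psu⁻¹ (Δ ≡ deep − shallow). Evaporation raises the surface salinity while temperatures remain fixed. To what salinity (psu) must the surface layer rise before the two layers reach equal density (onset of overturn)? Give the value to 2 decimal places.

35.99 psu

Neutral buoyancy requires −α(T_deep − T_surf) + β(S_deep − S_surf′) = 0.
S_surf′ = S_deep − (α/β)·ΔT = 35.97 − (1.4 × 10⁻⁴/7.9 × 10⁻⁴)·(-0.1) = 35.9877 psu.
Increase required: 35.9877 − 35.57 = 0.4177 psu.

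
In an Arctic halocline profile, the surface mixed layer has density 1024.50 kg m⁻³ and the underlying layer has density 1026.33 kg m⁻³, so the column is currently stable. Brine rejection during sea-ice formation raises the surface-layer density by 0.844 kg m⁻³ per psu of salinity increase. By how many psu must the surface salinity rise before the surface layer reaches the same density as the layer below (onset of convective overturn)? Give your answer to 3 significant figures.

Density deficit of the surface layer: 1026.33 − 1024.50 = 1.83 kg m⁻³.
Required change = 1.83 / 0.844 = 2.17 psu.

2.17 psu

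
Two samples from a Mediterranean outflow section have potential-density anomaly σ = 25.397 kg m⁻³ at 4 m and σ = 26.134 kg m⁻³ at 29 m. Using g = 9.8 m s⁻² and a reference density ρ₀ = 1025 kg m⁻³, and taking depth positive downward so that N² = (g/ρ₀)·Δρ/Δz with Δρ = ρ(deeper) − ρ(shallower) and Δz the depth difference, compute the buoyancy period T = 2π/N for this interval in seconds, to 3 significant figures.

Δρ = 1026.134 − 1025.397 = 0.737 kg m⁻³ over Δz = 29 − 4 = 25 m.
N² = (9.8/1025) × (0.737/25) = 2.8186 × 10⁻⁴ s⁻².
N = √(2.8186 × 10⁻⁴) = 0.016789 rad s⁻¹, so T = 2π/N = 374.24 s ≈ 374 s.
Since Δρ > 0 the layer is stably stratified.

374 s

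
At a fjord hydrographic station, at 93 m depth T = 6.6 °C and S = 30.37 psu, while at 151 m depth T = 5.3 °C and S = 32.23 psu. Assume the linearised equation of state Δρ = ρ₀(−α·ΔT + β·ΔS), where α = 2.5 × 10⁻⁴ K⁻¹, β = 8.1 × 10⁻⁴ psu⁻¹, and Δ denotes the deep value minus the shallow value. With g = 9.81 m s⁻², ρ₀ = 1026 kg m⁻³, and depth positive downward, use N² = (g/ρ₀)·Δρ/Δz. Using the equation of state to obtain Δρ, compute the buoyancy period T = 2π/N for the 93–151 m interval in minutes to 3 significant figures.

5.95 min

ΔT = -1.3 K, ΔS = +1.86 psu (deep − shallow).
Δρ/ρ₀ = −αΔT + βΔS = 3.25 × 10⁻⁴ + 1.5066 × 10⁻³ = 1.8316 × 10⁻³, so Δρ ≈ 1.879 kg m⁻³.
N² = (g/ρ₀)·Δρ/Δz = g·(Δρ/ρ₀)/Δz = 9.81 × 1.8316 × 10⁻³ / 58 = 3.0979 × 10⁻⁴ s⁻².
N = √(3.0979 × 10⁻⁴) = 0.017601 rad s⁻¹ → T = 2π/N = 356.98 s = 5.9497 min ≈ 5.95 min.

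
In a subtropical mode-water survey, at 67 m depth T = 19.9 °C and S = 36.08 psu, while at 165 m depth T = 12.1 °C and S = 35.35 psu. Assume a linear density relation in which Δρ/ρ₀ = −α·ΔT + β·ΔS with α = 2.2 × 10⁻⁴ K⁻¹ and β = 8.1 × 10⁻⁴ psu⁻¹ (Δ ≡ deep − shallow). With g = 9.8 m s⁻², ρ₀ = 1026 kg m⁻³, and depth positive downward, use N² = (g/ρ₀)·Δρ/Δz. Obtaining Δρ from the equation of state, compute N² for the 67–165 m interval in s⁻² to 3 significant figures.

1.12 × 10⁻⁴ s⁻²

ΔT = -7.8 K, ΔS = -0.73 psu (deep − shallow).
Δρ/ρ₀ = −αΔT + βΔS = 1.716 × 10⁻³ − 5.913 × 10⁻⁴ = 1.1247 × 10⁻³, so Δρ ≈ 1.154 kg m⁻³.
N² = (g/ρ₀)·Δρ/Δz = g·(Δρ/ρ₀)/Δz = 9.8 × 1.1247 × 10⁻³ / 98 = 1.1247 × 10⁻⁴ s⁻² ≈ 1.12 × 10⁻⁴ s⁻².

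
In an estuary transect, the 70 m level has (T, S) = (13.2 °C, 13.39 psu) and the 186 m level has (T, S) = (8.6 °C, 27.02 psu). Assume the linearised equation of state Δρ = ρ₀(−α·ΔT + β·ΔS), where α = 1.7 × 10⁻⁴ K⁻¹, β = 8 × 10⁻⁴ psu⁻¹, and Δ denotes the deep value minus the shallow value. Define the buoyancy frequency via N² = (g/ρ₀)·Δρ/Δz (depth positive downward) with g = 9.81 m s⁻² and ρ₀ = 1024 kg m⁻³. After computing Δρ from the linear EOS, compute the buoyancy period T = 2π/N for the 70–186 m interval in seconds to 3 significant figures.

200 s

ΔT = -4.6 K, ΔS = +13.63 psu (deep − shallow).
Δρ/ρ₀ = −αΔT + βΔS = 7.82 × 10⁻⁴ + 0.010904 = 0.011686, so Δρ ≈ 11.97 kg m⁻³.
N² = (g/ρ₀)·Δρ/Δz = g·(Δρ/ρ₀)/Δz = 9.81 × 0.011686 / 116 = 9.8827 × 10⁻⁴ s⁻².
N = √(9.8827 × 10⁻⁴) = 0.031437 rad s⁻¹ → T = 2π/N = 199.87 s ≈ 200 s.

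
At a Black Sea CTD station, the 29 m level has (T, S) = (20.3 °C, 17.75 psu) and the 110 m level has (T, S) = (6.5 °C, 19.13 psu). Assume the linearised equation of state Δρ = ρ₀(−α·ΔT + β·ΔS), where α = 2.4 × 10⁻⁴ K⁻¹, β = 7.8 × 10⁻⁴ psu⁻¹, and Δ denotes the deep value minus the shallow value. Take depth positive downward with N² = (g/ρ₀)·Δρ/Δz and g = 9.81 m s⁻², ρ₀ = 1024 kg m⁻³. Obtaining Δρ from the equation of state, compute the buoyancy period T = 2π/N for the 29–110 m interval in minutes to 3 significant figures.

ΔT = -13.8 K, ΔS = +1.38 psu (deep − shallow).
Δρ/ρ₀ = −αΔT + βΔS = 3.312 × 10⁻³ + 1.0764 × 10⁻³ = 4.3884 × 10⁻³, so Δρ ≈ 4.494 kg m⁻³.
N² = (g/ρ₀)·Δρ/Δz = g·(Δρ/ρ₀)/Δz = 9.81 × 4.3884 × 10⁻³ / 81 = 5.3148 × 10⁻⁴ s⁻².
N = √(5.3148 × 10⁻⁴) = 0.023054 rad s⁻¹ → T = 2π/N = 272.54 s = 4.5423 min ≈ 4.54 min.

4.54 min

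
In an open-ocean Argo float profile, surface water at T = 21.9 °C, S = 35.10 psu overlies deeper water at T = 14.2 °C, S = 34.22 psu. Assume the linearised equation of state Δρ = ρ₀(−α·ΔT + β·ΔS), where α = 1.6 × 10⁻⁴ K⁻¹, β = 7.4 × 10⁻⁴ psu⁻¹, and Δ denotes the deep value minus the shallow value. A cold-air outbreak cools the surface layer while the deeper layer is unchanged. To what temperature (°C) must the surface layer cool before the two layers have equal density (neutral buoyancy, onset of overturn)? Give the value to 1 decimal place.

Neutral buoyancy requires Δρ = 0, i.e. −α(T_deep − T_surf′) + β(S_deep − S_surf) = 0.
T_surf′ = T_deep − (β/α)·ΔS = 14.2 − (7.4 × 10⁻⁴/1.6 × 10⁻⁴)·(-0.88) = 18.270 °C.
Cooling required: 21.9 − (18.270) = 3.630 °C.

18.3 °C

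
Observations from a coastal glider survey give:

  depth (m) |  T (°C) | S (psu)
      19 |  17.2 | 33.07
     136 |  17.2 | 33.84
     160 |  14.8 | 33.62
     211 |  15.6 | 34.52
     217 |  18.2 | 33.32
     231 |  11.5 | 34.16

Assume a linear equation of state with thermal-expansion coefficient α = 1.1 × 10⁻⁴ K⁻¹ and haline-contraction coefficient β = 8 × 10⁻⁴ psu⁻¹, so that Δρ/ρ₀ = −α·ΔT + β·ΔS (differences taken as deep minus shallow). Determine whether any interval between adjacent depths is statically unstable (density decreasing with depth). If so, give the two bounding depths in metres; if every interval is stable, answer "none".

Evaluate Δρ/ρ₀ = −αΔT + βΔS across each adjacent pair:
  19–136 m: −αΔT+βΔS = −(1.1 × 10⁻⁴)(+0.0)+(8 × 10⁻⁴)(+0.77) = 6.2 × 10⁻⁴ → stable
  136–160 m: −αΔT+βΔS = −(1.1 × 10⁻⁴)(-2.4)+(8 × 10⁻⁴)(-0.22) = 8.8 × 10⁻⁵ → stable
  160–211 m: −αΔT+βΔS = −(1.1 × 10⁻⁴)(+0.8)+(8 × 10⁻⁴)(+0.90) = 6.3 × 10⁻⁴ → stable
  211–217 m: −αΔT+βΔS = −(1.1 × 10⁻⁴)(+2.6)+(8 × 10⁻⁴)(-1.20) = -1.2 × 10⁻³ → UNSTABLE
  217–231 m: −αΔT+βΔS = −(1.1 × 10⁻⁴)(-6.7)+(8 × 10⁻⁴)(+0.84) = 1.4 × 10⁻³ → stable
The 211–217 m interval has Δρ < 0: lighter water underlies denser water.

211–217 m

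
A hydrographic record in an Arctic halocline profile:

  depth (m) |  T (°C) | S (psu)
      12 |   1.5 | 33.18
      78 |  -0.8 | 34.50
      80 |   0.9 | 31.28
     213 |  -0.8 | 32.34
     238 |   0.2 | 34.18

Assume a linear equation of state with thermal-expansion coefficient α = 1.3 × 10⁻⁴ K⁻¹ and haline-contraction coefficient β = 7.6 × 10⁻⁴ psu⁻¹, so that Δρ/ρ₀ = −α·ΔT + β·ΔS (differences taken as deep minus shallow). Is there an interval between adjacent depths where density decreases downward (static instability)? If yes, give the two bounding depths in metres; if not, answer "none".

Evaluate Δρ/ρ₀ = −αΔT + βΔS across each adjacent pair:
  12–78 m: −αΔT+βΔS = −(1.3 × 10⁻⁴)(-2.3)+(7.6 × 10⁻⁴)(+1.32) = 1.3 × 10⁻³ → stable
  78–80 m: −αΔT+βΔS = −(1.3 × 10⁻⁴)(+1.7)+(7.6 × 10⁻⁴)(-3.22) = -2.7 × 10⁻³ → UNSTABLE
  80–213 m: −αΔT+βΔS = −(1.3 × 10⁻⁴)(-1.7)+(7.6 × 10⁻⁴)(+1.06) = 1.0 × 10⁻³ → stable
  213–238 m: −αΔT+βΔS = −(1.3 × 10⁻⁴)(+1.0)+(7.6 × 10⁻⁴)(+1.84) = 1.3 × 10⁻³ → stable
The 78–80 m interval has Δρ < 0: lighter water underlies denser water.

78–80 m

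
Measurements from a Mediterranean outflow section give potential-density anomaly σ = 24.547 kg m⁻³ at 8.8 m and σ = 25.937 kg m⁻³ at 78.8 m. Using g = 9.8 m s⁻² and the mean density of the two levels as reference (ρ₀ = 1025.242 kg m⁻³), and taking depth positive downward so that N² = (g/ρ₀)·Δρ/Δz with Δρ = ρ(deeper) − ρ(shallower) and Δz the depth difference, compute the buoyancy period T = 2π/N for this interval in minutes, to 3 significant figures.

Δρ = 1025.937 − 1024.547 = 1.390 kg m⁻³ over Δz = 78.8 − 8.8 = 70 m.
N² = (9.8/1025.242) × (1.390/70) = 1.8981 × 10⁻⁴ s⁻².
N = √(1.8981 × 10⁻⁴) = 0.013777 rad s⁻¹, so T = 2π/N = 456.06 s = 7.6010 min ≈ 7.60 min.

7.60 min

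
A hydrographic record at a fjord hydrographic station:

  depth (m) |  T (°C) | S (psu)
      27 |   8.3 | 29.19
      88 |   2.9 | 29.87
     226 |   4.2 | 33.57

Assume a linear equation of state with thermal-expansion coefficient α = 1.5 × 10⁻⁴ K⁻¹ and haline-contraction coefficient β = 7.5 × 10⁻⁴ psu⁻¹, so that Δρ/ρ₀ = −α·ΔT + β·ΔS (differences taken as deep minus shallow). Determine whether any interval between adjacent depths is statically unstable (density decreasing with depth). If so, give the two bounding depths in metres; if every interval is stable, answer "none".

none

Evaluate Δρ/ρ₀ = −αΔT + βΔS across each adjacent pair:
  27–88 m: −αΔT+βΔS = −(1.5 × 10⁻⁴)(-5.4)+(7.5 × 10⁻⁴)(+0.68) = 1.3 × 10⁻³ → stable
  88–226 m: −αΔT+βΔS = −(1.5 × 10⁻⁴)(+1.3)+(7.5 × 10⁻⁴)(+3.70) = 2.6 × 10⁻³ → stable
Every interval has Δρ > 0: the column is stably stratified throughout.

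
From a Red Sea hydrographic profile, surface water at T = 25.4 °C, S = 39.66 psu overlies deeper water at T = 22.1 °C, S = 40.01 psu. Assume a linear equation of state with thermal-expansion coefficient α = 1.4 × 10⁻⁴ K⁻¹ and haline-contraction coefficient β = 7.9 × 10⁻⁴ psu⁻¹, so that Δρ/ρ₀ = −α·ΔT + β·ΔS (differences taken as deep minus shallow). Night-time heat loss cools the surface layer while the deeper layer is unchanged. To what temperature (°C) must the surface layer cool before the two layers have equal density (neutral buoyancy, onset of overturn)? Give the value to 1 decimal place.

20.1 °C

Neutral buoyancy requires Δρ = 0, i.e. −α(T_deep − T_surf′) + β(S_deep − S_surf) = 0.
T_surf′ = T_deep − (β/α)·ΔS = 22.1 − (7.9 × 10⁻⁴/1.4 × 10⁻⁴)·(+0.35) = 20.125 °C.
Cooling required: 25.4 − (20.125) = 5.275 °C.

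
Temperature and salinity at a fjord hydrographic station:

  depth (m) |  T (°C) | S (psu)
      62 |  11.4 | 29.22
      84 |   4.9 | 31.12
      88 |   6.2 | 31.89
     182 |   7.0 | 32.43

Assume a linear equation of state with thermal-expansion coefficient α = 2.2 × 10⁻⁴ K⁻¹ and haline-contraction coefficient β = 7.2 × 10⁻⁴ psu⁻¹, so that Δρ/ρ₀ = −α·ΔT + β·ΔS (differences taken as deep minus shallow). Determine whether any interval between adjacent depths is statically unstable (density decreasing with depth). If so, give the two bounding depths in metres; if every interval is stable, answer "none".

none

Evaluate Δρ/ρ₀ = −αΔT + βΔS across each adjacent pair:
  62–84 m: −αΔT+βΔS = −(2.2 × 10⁻⁴)(-6.5)+(7.2 × 10⁻⁴)(+1.90) = 2.8 × 10⁻³ → stable
  84–88 m: −αΔT+βΔS = −(2.2 × 10⁻⁴)(+1.3)+(7.2 × 10⁻⁴)(+0.77) = 2.7 × 10⁻⁴ → stable
  88–182 m: −αΔT+βΔS = −(2.2 × 10⁻⁴)(+0.8)+(7.2 × 10⁻⁴)(+0.54) = 2.1 × 10⁻⁴ → stable
Every interval has Δρ > 0: the column is stably stratified throughout.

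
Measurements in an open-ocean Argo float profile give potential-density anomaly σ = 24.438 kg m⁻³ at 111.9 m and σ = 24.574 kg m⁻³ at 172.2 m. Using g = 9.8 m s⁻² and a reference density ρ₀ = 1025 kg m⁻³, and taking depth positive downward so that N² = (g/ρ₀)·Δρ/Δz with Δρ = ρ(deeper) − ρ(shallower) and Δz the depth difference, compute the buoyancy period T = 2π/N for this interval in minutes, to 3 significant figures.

Δρ = 1024.574 − 1024.438 = 0.136 kg m⁻³ over Δz = 172.2 − 111.9 = 60.3 m.
N² = (9.8/1025) × (0.136/60.3) = 2.1564 × 10⁻⁵ s⁻².
N = √(2.1564 × 10⁻⁵) = 4.6437 × 10⁻³ rad s⁻¹, so T = 2π/N = 1.3531 × 10³ s = 22.552 min ≈ 22.6 min.
Since Δρ > 0 the layer is stably stratified.

22.6 min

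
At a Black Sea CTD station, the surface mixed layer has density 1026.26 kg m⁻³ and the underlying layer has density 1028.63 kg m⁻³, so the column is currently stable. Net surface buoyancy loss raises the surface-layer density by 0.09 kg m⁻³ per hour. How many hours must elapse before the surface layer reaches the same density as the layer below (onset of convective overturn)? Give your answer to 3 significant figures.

26.3 hours

Density deficit of the surface layer: 1028.63 − 1026.26 = 2.37 kg m⁻³.
Required change = 2.37 / 0.09 = 26.3 hours.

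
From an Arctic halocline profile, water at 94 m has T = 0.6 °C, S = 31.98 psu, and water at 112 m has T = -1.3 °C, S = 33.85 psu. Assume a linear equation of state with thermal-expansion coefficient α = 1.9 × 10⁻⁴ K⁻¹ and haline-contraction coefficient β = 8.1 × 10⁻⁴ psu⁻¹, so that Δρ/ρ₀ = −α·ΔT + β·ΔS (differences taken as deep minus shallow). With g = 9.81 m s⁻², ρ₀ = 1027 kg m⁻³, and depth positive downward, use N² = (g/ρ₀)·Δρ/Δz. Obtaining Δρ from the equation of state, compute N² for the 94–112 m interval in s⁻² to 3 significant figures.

ΔT = -1.9 K, ΔS = +1.87 psu (deep − shallow).
Δρ/ρ₀ = −αΔT + βΔS = 3.61 × 10⁻⁴ + 1.5147 × 10⁻³ = 1.8757 × 10⁻³, so Δρ ≈ 1.926 kg m⁻³.
N² = (g/ρ₀)·Δρ/Δz = g·(Δρ/ρ₀)/Δz = 9.81 × 1.8757 × 10⁻³ / 18 = 1.0223 × 10⁻³ s⁻² ≈ 1.02 × 10⁻³ s⁻².

1.02 × 10⁻³ s⁻²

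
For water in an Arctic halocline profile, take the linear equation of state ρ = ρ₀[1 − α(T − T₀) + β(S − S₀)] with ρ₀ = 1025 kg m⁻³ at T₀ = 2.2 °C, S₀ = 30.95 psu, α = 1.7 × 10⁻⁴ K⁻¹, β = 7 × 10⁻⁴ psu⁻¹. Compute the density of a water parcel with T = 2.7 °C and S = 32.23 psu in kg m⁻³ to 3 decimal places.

1025.831 kg m⁻³

T − T₀ = +0.5 K, S − S₀ = +1.28 psu.
Bracket = 1 − α·(+0.5) + β·(+1.28) = 1 + (8.11 × 10⁻⁴) = 1.0008110.
ρ = 1025 × 1.0008110 = 1025.831 kg m⁻³.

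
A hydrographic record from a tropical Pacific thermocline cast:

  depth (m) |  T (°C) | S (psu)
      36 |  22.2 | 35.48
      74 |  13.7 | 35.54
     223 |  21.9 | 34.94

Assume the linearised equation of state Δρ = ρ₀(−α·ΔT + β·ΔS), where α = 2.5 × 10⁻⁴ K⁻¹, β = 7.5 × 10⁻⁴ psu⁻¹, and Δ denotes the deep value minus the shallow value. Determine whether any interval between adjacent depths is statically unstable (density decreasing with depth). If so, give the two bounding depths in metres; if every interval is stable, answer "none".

Evaluate Δρ/ρ₀ = −αΔT + βΔS across each adjacent pair:
  36–74 m: −αΔT+βΔS = −(2.5 × 10⁻⁴)(-8.5)+(7.5 × 10⁻⁴)(+0.06) = 2.2 × 10⁻³ → stable
  74–223 m: −αΔT+βΔS = −(2.5 × 10⁻⁴)(+8.2)+(7.5 × 10⁻⁴)(-0.60) = -2.5 × 10⁻³ → UNSTABLE
The 74–223 m interval has Δρ < 0: lighter water underlies denser water.

74–223 m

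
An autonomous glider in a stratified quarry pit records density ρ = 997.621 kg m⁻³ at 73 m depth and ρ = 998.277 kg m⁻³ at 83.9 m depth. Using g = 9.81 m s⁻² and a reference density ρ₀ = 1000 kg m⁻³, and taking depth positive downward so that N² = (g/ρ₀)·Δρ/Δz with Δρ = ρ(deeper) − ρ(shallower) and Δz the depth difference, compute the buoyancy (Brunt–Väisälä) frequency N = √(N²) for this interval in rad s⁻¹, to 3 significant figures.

0.0243 rad s⁻¹

Δρ = 998.277 − 997.621 = 0.656 kg m⁻³ over Δz = 83.9 − 73 = 10.9 m.
N² = (9.81/1000) × (0.656/10.9) = 5.9040 × 10⁻⁴ s⁻².
N = √(5.9040 × 10⁻⁴) = 0.024298 rad s⁻¹ ≈ 0.0243 rad s⁻¹.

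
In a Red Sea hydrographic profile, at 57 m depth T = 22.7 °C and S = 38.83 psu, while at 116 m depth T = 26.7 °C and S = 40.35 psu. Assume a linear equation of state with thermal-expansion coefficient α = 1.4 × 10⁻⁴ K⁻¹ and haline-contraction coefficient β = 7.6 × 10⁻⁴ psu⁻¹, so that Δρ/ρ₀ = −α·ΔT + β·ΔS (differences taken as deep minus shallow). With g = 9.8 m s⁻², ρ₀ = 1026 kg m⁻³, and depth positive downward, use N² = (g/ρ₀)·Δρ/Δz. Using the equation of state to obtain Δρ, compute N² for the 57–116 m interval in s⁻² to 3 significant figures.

ΔT = +4.0 K, ΔS = +1.52 psu (deep − shallow).
Δρ/ρ₀ = −αΔT + βΔS = -5.60 × 10⁻⁴ + 1.1552 × 10⁻³ = 5.952 × 10⁻⁴, so Δρ ≈ 0.6107 kg m⁻³.
N² = (g/ρ₀)·Δρ/Δz = g·(Δρ/ρ₀)/Δz = 9.8 × 5.952 × 10⁻⁴ / 59 = 9.8864 × 10⁻⁵ s⁻² ≈ 9.89 × 10⁻⁵ s⁻².

9.89 × 10⁻⁵ s⁻²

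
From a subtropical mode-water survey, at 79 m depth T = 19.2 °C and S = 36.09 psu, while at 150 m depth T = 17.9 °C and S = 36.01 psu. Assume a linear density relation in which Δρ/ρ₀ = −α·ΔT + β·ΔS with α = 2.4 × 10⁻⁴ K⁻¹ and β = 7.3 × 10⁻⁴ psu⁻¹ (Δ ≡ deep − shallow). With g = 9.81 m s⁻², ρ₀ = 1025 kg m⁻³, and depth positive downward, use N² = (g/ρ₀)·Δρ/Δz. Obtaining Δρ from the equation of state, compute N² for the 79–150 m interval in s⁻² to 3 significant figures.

3.50 × 10⁻⁵ s⁻²

ΔT = -1.3 K, ΔS = -0.08 psu (deep − shallow).
Δρ/ρ₀ = −αΔT + βΔS = 3.12 × 10⁻⁴ − 5.84 × 10⁻⁵ = 2.536 × 10⁻⁴, so Δρ ≈ 0.2599 kg m⁻³.
N² = (g/ρ₀)·Δρ/Δz = g·(Δρ/ρ₀)/Δz = 9.81 × 2.536 × 10⁻⁴ / 71 = 3.5040 × 10⁻⁵ s⁻² ≈ 3.50 × 10⁻⁵ s⁻².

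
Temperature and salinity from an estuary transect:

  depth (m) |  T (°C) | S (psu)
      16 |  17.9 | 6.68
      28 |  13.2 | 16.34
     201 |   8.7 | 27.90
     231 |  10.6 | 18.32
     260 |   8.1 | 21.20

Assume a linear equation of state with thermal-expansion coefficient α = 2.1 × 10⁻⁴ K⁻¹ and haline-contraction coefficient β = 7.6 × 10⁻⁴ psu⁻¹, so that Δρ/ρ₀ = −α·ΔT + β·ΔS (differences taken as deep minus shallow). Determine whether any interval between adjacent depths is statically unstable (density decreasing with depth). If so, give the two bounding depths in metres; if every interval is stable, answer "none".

Evaluate Δρ/ρ₀ = −αΔT + βΔS across each adjacent pair:
  16–28 m: −αΔT+βΔS = −(2.1 × 10⁻⁴)(-4.7)+(7.6 × 10⁻⁴)(+9.66) = 8.3 × 10⁻³ → stable
  28–201 m: −αΔT+βΔS = −(2.1 × 10⁻⁴)(-4.5)+(7.6 × 10⁻⁴)(+11.56) = 9.7 × 10⁻³ → stable
  201–231 m: −αΔT+βΔS = −(2.1 × 10⁻⁴)(+1.9)+(7.6 × 10⁻⁴)(-9.58) = -7.7 × 10⁻³ → UNSTABLE
  231–260 m: −αΔT+βΔS = −(2.1 × 10⁻⁴)(-2.5)+(7.6 × 10⁻⁴)(+2.88) = 2.7 × 10⁻³ → stable
The 201–231 m interval has Δρ < 0: lighter water underlies denser water.

201–231 m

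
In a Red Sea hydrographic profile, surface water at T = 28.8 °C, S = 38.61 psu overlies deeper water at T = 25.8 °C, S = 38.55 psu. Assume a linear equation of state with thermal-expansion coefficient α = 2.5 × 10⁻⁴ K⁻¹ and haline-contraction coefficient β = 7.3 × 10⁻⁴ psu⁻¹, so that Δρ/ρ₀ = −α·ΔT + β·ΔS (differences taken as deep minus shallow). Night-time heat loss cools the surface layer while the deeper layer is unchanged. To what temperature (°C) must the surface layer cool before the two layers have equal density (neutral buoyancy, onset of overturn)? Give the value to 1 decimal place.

Neutral buoyancy requires Δρ = 0, i.e. −α(T_deep − T_surf′) + β(S_deep − S_surf) = 0.
T_surf′ = T_deep − (β/α)·ΔS = 25.8 − (7.3 × 10⁻⁴/2.5 × 10⁻⁴)·(-0.06) = 25.975 °C.
Cooling required: 28.8 − (25.975) = 2.825 °C.

26.0 °C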